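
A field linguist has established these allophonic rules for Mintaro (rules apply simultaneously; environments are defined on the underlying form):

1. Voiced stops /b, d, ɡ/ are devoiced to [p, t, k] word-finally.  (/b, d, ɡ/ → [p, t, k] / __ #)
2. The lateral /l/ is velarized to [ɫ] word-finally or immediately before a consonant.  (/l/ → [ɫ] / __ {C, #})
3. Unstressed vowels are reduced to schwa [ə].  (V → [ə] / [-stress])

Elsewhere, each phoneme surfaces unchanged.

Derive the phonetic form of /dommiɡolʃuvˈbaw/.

[dəmməɡəɫʃəvˈbaw]

/d/ — word-initial; rule 1 does not apply here → [d].
/o/ meets the environment for rule 3 (in an unstressed syllable) → [ə].
/m/ (between /o/ and /m/) is unaffected → [m].
/m/ (between /m/ and /i/): no rule targets it → [m].
/i/ (between /m/ and /ɡ/) occurs in an unstressed syllable → [ə] by rule 3.
/ɡ/ (between /i/ and /o/): rule 1 targets it, but not word-finally → unchanged [ɡ].
/o/ meets the environment for rule 3 (in an unstressed syllable) → [ə].
/l/ — between /o/ and /ʃ/, word-finally or immediately before a consonant — surfaces as [ɫ] (rule 2).
/ʃ/ (between /l/ and /u/): no rule targets it → [ʃ].
/u/ (between /ʃ/ and /v/) occurs in an unstressed syllable → [ə] by rule 3.
/v/ stays [v].
/b/ (between /v/ and /a/) fails the environment for rule 1, so it stays [b].
/a/ (between /b/ and /w/) fails the environment for rule 3, so it stays [a].
/w/ (word-final): no rule targets it → [w].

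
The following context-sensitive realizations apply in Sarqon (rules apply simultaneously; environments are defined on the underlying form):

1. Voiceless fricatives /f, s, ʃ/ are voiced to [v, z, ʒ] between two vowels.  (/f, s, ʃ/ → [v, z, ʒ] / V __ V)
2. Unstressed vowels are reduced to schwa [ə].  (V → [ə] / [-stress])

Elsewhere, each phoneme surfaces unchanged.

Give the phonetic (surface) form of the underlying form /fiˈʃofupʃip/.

/f/ (word-initial) fails the environment for rule 1, so it stays [f].
/i/ (between /f/ and /ʃ/): in an unstressed syllable, so rule 2 applies → [ə].
Rule 1 applies to /ʃ/ (between /i/ and /o/: between two vowels) → [ʒ].
/o/ (between /ʃ/ and /f/) fails the environment for rule 2, so it stays [o].
/f/ meets the environment for rule 1 (between two vowels) → [v].
Rule 2 applies to /u/ (between /f/ and /p/: in an unstressed syllable) → [ə].
/p/ stays [p].
/ʃ/ (between /p/ and /i/): rule 1 targets it, but not between two vowels → unchanged [ʃ].
/i/ meets the environment for rule 2 (in an unstressed syllable) → [ə].
/p/ (word-final) is unaffected → [p].

[fəˈʒovəpʃəp]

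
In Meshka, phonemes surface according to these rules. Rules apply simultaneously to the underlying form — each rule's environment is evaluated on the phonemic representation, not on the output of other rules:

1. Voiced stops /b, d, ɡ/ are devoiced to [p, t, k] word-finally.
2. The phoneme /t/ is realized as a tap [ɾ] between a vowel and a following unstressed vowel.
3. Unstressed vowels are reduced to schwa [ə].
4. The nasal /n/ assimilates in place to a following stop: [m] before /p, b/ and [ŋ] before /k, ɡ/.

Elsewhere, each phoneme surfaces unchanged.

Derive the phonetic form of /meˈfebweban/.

/e/ (between /m/ and /f/) occurs in an unstressed syllable → [ə] by rule 3.
/e/ (between /f/ and /b/): rule 3 targets it, but not in an unstressed syllable → unchanged [e].
/b/ (between /e/ and /w/): rule 1 targets it, but not word-finally → unchanged [b].
Rule 3 applies to /e/ (between /w/ and /b/: in an unstressed syllable) → [ə].
/b/ (between /e/ and /a/): rule 1 targets it, but not word-finally → unchanged [b].
/a/ (between /b/ and /n/) occurs in an unstressed syllable → [ə] by rule 3.
/n/ (word-final) fails the environment for rule 4, so it stays [n].

[məˈfebwəbən]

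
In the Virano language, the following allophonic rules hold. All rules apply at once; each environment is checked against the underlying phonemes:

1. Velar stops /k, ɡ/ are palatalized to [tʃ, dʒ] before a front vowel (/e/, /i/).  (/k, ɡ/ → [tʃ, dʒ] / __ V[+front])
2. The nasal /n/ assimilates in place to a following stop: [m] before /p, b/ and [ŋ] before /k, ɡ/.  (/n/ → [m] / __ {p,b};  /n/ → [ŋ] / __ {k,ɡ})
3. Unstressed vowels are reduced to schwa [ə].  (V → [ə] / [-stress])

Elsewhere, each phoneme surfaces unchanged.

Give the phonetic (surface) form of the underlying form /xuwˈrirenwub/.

[xəwˈrirənwəb]

/x/ — not in any rule's target class → [x].
/u/ meets the environment for rule 3 (in an unstressed syllable) → [ə].
/w/ stays [w].
/r/ stays [r].
/i/ (between /r/ and /r/) is in the target of rule 3 but the environment (in an unstressed syllable) is not met → [i].
/r/ (between /i/ and /e/) is unaffected → [r].
/e/ (between /r/ and /n/) occurs in an unstressed syllable → [ə] by rule 3.
/n/ — between /e/ and /w/; rule 2 does not apply here → [n].
/w/ stays [w].
/u/ — between /w/ and /b/, in an unstressed syllable — surfaces as [ə] (rule 3).
/b/ (word-final): no rule targets it → [b].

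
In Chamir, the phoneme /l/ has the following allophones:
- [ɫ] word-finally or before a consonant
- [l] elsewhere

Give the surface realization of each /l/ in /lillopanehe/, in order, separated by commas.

Occurrence 1 (position 1): no conditioning environment matches → elsewhere allophone [l].
Occurrence 2 (position 3): word-finally or before a consonant → [ɫ].
Occurrence 3 (position 4): no conditioning environment matches → elsewhere allophone [l].

[l], [ɫ], [l]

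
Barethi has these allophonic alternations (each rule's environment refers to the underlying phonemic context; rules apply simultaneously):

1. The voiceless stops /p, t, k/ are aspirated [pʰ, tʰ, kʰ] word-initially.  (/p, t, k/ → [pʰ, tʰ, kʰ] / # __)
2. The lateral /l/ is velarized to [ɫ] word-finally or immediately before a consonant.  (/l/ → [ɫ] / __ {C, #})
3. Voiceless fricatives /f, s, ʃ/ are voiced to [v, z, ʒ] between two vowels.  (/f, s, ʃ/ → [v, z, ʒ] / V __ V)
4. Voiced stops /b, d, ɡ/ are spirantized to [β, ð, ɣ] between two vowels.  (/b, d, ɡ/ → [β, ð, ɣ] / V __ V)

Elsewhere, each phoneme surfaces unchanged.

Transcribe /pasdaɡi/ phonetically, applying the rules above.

/p/ — word-initial, word-initially — surfaces as [pʰ] (rule 1).
/s/ (between /a/ and /d/): rule 3 targets it, but not between two vowels → unchanged [s].
/d/ (between /s/ and /a/) fails the environment for rule 4, so it stays [d].
/ɡ/ (between /a/ and /i/): between two vowels, so rule 4 applies → [ɣ].

[pʰasdaɣi]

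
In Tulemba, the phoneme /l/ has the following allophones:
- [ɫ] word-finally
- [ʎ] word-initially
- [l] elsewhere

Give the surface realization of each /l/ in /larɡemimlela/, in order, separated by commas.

Occurrence 1 (position 1): word-initially → [ʎ].
Occurrence 2 (position 9): no conditioning environment matches → elsewhere allophone [l].
Occurrence 3 (position 11): no conditioning environment matches → elsewhere allophone [l].

[ʎ], [l], [l]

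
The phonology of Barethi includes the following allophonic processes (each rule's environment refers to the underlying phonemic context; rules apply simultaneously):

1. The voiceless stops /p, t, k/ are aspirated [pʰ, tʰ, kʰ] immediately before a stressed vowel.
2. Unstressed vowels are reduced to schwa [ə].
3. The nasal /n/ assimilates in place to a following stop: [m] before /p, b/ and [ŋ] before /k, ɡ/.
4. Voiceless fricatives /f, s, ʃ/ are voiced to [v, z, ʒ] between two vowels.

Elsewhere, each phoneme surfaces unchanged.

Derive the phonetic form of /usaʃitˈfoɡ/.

[əzəʒətˈfoɡ]

/u/ (word-initial) occurs in an unstressed syllable → [ə] by rule 2.
/s/ — between /u/ and /a/, between two vowels — surfaces as [z] (rule 4).
/a/ (between /s/ and /ʃ/): in an unstressed syllable, so rule 2 applies → [ə].
/ʃ/ — between /a/ and /i/, between two vowels — surfaces as [ʒ] (rule 4).
/i/ (between /ʃ/ and /t/) occurs in an unstressed syllable → [ə] by rule 2.
/t/ (between /i/ and /f/) is in the target of rule 1 but the environment (immediately before a stressed vowel) is not met → [t].
/f/ (between /t/ and /o/) is in the target of rule 4 but the environment (between two vowels) is not met → [f].
/o/ — between /f/ and /ɡ/; rule 2 does not apply here → [o].
/ɡ/ — not in any rule's target class → [ɡ].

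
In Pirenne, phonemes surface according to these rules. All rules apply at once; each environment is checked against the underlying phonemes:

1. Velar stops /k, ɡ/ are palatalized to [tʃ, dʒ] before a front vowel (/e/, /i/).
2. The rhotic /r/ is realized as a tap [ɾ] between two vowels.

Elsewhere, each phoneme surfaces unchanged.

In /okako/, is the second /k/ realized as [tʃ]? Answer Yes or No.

/k/ (between /a/ and /o/) is in the target of rule 1 but the environment (before a front vowel) is not met → [k].
The actual realization is [k], not [tʃ].

No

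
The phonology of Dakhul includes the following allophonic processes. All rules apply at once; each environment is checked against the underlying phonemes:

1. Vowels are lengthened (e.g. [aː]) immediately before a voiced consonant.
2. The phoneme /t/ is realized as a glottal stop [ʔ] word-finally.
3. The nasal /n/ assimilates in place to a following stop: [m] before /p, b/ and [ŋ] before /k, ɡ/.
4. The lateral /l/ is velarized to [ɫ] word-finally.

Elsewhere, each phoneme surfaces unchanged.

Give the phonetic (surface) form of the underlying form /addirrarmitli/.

[aːddiːrraːrmitli]

/a/ — word-initial, before a voiced consonant — surfaces as [aː] (rule 1).
Rule 1 applies to /i/ (between /d/ and /r/: before a voiced consonant) → [iː].
/a/ — between /r/ and /r/, before a voiced consonant — surfaces as [aː] (rule 1).
/i/ (between /m/ and /t/): rule 1 targets it, but not before a voiced consonant → unchanged [i].
/t/ (between /i/ and /l/): rule 2 targets it, but not word-finally → unchanged [t].
/l/ (between /t/ and /i/) is in the target of rule 4 but the environment (word-finally) is not met → [l].
/i/ — word-final; rule 1 does not apply here → [i].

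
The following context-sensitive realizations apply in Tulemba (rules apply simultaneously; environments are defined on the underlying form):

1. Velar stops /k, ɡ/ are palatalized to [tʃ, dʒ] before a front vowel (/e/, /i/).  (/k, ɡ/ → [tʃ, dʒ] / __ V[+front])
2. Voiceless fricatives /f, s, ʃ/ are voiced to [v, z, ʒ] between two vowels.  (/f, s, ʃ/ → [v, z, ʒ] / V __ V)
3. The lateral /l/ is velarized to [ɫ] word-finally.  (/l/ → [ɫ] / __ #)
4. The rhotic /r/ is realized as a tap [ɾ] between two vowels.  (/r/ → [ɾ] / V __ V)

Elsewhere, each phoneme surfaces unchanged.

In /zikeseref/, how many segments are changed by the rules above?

3

Segments that undergo a rule: /k/ → [tʃ] (rule 1); /s/ → [z] (rule 2); /r/ → [ɾ] (rule 4).
All other segments surface unchanged.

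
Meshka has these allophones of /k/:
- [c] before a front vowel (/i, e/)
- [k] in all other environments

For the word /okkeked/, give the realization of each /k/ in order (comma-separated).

Occurrence 1 (position 2): no conditioning environment matches → elsewhere allophone [k].
Occurrence 2 (position 3): before a front vowel → [c].
Occurrence 3 (position 5): before a front vowel → [c].

[k], [c], [c]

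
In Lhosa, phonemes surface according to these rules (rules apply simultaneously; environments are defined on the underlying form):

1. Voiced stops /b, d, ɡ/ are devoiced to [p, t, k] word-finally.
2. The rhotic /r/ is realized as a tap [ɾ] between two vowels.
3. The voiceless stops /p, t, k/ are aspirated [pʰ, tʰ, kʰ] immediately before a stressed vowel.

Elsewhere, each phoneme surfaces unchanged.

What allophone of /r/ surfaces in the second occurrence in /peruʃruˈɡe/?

/r/ (between /ʃ/ and /u/): rule 2 targets it, but not between two vowels → unchanged [r].

[r]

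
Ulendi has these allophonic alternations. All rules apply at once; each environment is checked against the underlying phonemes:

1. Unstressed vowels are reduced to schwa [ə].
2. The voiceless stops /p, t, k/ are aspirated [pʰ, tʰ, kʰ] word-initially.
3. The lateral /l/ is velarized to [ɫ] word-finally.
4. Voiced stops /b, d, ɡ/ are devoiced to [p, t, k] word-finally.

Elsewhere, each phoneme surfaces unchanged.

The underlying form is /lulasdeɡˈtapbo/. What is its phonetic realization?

[lələsdəɡˈtapbə]

/l/ (word-initial) fails the environment for rule 3, so it stays [l].
Rule 1 applies to /u/ (between /l/ and /l/: in an unstressed syllable) → [ə].
/l/ (between /u/ and /a/) fails the environment for rule 3, so it stays [l].
/a/ (between /l/ and /s/) occurs in an unstressed syllable → [ə] by rule 1.
/s/ stays [s].
/d/ (between /s/ and /e/) fails the environment for rule 4, so it stays [d].
Rule 1 applies to /e/ (between /d/ and /ɡ/: in an unstressed syllable) → [ə].
/ɡ/ (between /e/ and /t/): rule 4 targets it, but not word-finally → unchanged [ɡ].
/t/ (between /ɡ/ and /a/) is in the target of rule 2 but the environment (word-initially) is not met → [t].
/a/ (between /t/ and /p/): rule 1 targets it, but not in an unstressed syllable → unchanged [a].
/p/ (between /a/ and /b/) fails the environment for rule 2, so it stays [p].
/b/ — between /p/ and /o/; rule 4 does not apply here → [b].
/o/ (word-final): in an unstressed syllable, so rule 1 applies → [ə].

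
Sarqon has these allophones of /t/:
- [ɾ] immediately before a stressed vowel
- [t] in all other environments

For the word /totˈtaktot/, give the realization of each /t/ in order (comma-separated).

[t], [t], [ɾ], [t], [t]

Occurrence 1 (position 1): no conditioning environment matches → elsewhere allophone [t].
Occurrence 2 (position 3): no conditioning environment matches → elsewhere allophone [t].
Occurrence 3 (position 4): immediately before a stressed vowel → [ɾ].
Occurrence 4 (position 7): no conditioning environment matches → elsewhere allophone [t].
Occurrence 5 (position 9): no conditioning environment matches → elsewhere allophone [t].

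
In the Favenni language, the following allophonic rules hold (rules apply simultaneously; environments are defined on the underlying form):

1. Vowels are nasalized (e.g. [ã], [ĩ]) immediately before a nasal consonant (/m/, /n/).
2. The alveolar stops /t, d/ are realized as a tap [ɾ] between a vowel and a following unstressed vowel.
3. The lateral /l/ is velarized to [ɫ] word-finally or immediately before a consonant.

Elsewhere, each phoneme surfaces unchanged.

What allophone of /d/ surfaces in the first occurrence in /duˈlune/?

[d]

/d/ — word-initial; rule 2 does not apply here → [d].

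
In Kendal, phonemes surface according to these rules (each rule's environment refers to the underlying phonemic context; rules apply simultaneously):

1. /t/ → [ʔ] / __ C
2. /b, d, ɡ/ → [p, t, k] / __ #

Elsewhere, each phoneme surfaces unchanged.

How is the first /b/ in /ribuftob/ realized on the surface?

/b/ (between /i/ and /u/) is in the target of rule 2 but the environment (word-finally) is not met → [b].

[b]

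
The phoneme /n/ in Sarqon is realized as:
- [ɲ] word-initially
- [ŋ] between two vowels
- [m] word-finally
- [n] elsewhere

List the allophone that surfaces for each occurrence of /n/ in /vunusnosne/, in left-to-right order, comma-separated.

[ŋ], [n], [n]

Occurrence 1 (position 3): between two vowels → [ŋ].
Occurrence 2 (position 6): no conditioning environment matches → elsewhere allophone [n].
Occurrence 3 (position 9): no conditioning environment matches → elsewhere allophone [n].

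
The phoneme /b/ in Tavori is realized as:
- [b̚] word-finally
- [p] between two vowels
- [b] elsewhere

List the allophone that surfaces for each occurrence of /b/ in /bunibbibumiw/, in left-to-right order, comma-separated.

[b], [b], [b], [p]

Occurrence 1 (position 1): no conditioning environment matches → elsewhere allophone [b].
Occurrence 2 (position 5): no conditioning environment matches → elsewhere allophone [b].
Occurrence 3 (position 6): no conditioning environment matches → elsewhere allophone [b].
Occurrence 4 (position 8): between two vowels → [p].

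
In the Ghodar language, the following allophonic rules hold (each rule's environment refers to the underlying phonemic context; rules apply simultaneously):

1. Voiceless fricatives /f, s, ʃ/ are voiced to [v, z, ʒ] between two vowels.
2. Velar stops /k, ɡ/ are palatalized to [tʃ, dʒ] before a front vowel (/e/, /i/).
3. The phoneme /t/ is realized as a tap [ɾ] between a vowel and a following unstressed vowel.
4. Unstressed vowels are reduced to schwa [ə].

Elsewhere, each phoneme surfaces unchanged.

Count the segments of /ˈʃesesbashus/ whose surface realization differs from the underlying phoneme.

4

Segments that undergo a rule: /s/ → [z] (rule 1); /e/ → [ə] (rule 4); /a/ → [ə] (rule 4); /u/ → [ə] (rule 4).
All other segments surface unchanged.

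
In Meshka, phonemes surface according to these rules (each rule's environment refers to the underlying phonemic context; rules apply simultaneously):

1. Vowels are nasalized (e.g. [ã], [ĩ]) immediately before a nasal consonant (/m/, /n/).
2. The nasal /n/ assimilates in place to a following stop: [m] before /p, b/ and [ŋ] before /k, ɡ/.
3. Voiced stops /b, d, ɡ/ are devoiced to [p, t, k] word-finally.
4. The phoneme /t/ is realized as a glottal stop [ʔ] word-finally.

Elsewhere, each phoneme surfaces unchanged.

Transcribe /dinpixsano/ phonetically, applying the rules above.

/d/ (word-initial) is in the target of rule 3 but the environment (word-finally) is not met → [d].
/i/ — between /d/ and /n/, before a nasal consonant — surfaces as [ĩ] (rule 1).
/n/ — between /i/ and /p/, before a labial or velar stop — surfaces as [m] (rule 2).
/p/ — not in any rule's target class → [p].
/i/ (between /p/ and /x/): rule 1 targets it, but not before a nasal consonant → unchanged [i].
/x/ (between /i/ and /s/) is unaffected → [x].
/s/ stays [s].
/a/ (between /s/ and /n/): before a nasal consonant, so rule 1 applies → [ã].
/n/ (between /a/ and /o/): rule 2 targets it, but not before a labial or velar stop → unchanged [n].
/o/ (word-final): rule 1 targets it, but not before a nasal consonant → unchanged [o].

[dĩmpixsãno]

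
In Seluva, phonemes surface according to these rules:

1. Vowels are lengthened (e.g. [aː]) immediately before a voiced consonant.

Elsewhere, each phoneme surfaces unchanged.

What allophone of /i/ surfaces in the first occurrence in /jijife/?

[iː]

/i/ meets the environment for rule 1 (before a voiced consonant) → [iː].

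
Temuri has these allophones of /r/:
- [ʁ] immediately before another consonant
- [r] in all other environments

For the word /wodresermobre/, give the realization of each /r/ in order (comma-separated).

[r], [ʁ], [r]

Occurrence 1 (position 4): no conditioning environment matches → elsewhere allophone [r].
Occurrence 2 (position 8): immediately before another consonant → [ʁ].
Occurrence 3 (position 12): no conditioning environment matches → elsewhere allophone [r].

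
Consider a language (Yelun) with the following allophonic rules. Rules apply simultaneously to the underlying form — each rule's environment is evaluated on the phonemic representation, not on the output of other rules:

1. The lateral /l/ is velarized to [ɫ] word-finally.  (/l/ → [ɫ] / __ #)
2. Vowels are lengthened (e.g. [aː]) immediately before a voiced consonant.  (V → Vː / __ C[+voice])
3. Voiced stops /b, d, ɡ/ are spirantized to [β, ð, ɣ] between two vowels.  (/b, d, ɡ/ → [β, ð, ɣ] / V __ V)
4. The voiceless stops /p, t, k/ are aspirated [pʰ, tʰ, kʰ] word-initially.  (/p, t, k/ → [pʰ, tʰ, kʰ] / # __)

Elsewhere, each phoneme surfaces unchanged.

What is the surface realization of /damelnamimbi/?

/d/ (word-initial) is in the target of rule 3 but the environment (between two vowels) is not met → [d].
/a/ (between /d/ and /m/) occurs before a voiced consonant → [aː] by rule 2.
/e/ meets the environment for rule 2 (before a voiced consonant) → [eː].
/l/ (between /e/ and /n/): rule 1 targets it, but not word-finally → unchanged [l].
/a/ (between /n/ and /m/) occurs before a voiced consonant → [aː] by rule 2.
/i/ meets the environment for rule 2 (before a voiced consonant) → [iː].
/b/ (between /m/ and /i/): rule 3 targets it, but not between two vowels → unchanged [b].
/i/ — word-final; rule 2 does not apply here → [i].

[daːmeːlnaːmiːmbi]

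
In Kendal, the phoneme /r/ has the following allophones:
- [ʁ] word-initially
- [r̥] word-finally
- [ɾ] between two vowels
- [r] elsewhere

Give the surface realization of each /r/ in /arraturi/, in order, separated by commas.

[r], [r], [ɾ]

Occurrence 1 (position 2): no conditioning environment matches → elsewhere allophone [r].
Occurrence 2 (position 3): no conditioning environment matches → elsewhere allophone [r].
Occurrence 3 (position 7): between two vowels → [ɾ].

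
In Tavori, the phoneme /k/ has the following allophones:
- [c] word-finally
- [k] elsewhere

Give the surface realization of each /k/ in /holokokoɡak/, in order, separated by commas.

Occurrence 1 (position 5): no conditioning environment matches → elsewhere allophone [k].
Occurrence 2 (position 7): no conditioning environment matches → elsewhere allophone [k].
Occurrence 3 (position 11): word-finally → [c].

[k], [k], [c]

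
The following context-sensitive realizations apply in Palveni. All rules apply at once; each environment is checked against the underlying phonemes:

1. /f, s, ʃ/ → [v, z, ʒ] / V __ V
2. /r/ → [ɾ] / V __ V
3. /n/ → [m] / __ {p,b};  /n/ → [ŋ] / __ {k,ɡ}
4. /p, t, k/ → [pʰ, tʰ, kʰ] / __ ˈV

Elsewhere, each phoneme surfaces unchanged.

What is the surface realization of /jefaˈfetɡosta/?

/f/ (between /e/ and /a/): between two vowels, so rule 1 applies → [v].
/f/ meets the environment for rule 1 (between two vowels) → [v].
/t/ (between /e/ and /ɡ/): rule 4 targets it, but not immediately before a stressed vowel → unchanged [t].
/s/ (between /o/ and /t/) is in the target of rule 1 but the environment (between two vowels) is not met → [s].
/t/ (between /s/ and /a/): rule 4 targets it, but not immediately before a stressed vowel → unchanged [t].

[jevaˈvetɡosta]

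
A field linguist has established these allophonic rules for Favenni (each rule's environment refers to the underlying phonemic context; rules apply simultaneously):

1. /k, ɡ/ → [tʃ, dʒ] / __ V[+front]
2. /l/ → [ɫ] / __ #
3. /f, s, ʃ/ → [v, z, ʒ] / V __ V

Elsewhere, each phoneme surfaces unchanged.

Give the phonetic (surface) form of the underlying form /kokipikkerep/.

/k/ (word-initial): rule 1 targets it, but not before a front vowel → unchanged [k].
/o/ (between /k/ and /k/) is unaffected → [o].
/k/ (between /o/ and /i/): before a front vowel, so rule 1 applies → [tʃ].
/i/ (between /k/ and /p/) is unaffected → [i].
/p/ stays [p].
/i/ (between /p/ and /k/): no rule targets it → [i].
/k/ — between /i/ and /k/; rule 1 does not apply here → [k].
/k/ — between /k/ and /e/, before a front vowel — surfaces as [tʃ] (rule 1).
/e/ — not in any rule's target class → [e].
/r/ stays [r].
/e/ stays [e].
/p/ stays [p].

[kotʃipiktʃerep]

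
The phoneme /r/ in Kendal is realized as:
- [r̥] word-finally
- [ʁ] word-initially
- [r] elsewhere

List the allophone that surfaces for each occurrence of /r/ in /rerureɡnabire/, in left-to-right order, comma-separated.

Occurrence 1 (position 1): word-initially → [ʁ].
Occurrence 2 (position 3): no conditioning environment matches → elsewhere allophone [r].
Occurrence 3 (position 5): no conditioning environment matches → elsewhere allophone [r].
Occurrence 4 (position 12): no conditioning environment matches → elsewhere allophone [r].

[ʁ], [r], [r], [r]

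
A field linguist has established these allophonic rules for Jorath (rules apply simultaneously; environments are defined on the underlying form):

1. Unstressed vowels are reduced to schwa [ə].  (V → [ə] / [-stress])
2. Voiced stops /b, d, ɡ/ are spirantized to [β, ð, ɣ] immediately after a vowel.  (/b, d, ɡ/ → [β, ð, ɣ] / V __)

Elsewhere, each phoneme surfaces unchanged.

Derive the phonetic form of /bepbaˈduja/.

/b/ — word-initial; rule 2 does not apply here → [b].
Rule 1 applies to /e/ (between /b/ and /p/: in an unstressed syllable) → [ə].
/p/ (between /e/ and /b/): no rule targets it → [p].
/b/ — between /p/ and /a/; rule 2 does not apply here → [b].
/a/ (between /b/ and /d/): in an unstressed syllable, so rule 1 applies → [ə].
/d/ meets the environment for rule 2 (immediately after a vowel) → [ð].
/u/ (between /d/ and /j/): rule 1 targets it, but not in an unstressed syllable → unchanged [u].
/j/ (between /u/ and /a/) is unaffected → [j].
/a/ (word-final) occurs in an unstressed syllable → [ə] by rule 1.

[bəpbəˈðujə]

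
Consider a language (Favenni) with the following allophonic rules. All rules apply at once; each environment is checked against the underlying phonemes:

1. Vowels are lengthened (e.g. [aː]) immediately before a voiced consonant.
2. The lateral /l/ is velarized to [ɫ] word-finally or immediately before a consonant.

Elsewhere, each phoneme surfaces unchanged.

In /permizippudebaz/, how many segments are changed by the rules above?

5

Segments that undergo a rule: /e/ → [eː] (rule 1); /i/ → [iː] (rule 1); /u/ → [uː] (rule 1); /e/ → [eː] (rule 1); /a/ → [aː] (rule 1).
All other segments surface unchanged.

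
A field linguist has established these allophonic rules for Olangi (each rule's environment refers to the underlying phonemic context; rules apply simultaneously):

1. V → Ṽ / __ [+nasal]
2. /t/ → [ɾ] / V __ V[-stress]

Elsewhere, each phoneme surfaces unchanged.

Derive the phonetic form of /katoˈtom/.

[kaɾoˈtõm]

/k/ — not in any rule's target class → [k].
/a/ (between /k/ and /t/): rule 1 targets it, but not before a nasal consonant → unchanged [a].
/t/ meets the environment for rule 2 (between a vowel and a following unstressed vowel) → [ɾ].
/o/ (between /t/ and /t/): rule 1 targets it, but not before a nasal consonant → unchanged [o].
/t/ (between /o/ and /o/) fails the environment for rule 2, so it stays [t].
/o/ (between /t/ and /m/) occurs before a nasal consonant → [õ] by rule 1.
/m/ — not in any rule's target class → [m].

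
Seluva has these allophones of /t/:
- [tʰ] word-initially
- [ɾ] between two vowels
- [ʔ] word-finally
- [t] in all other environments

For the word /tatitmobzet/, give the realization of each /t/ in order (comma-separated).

[tʰ], [ɾ], [t], [ʔ]

Occurrence 1 (position 1): word-initially → [tʰ].
Occurrence 2 (position 3): between two vowels → [ɾ].
Occurrence 3 (position 5): no conditioning environment matches → elsewhere allophone [t].
Occurrence 4 (position 11): word-finally → [ʔ].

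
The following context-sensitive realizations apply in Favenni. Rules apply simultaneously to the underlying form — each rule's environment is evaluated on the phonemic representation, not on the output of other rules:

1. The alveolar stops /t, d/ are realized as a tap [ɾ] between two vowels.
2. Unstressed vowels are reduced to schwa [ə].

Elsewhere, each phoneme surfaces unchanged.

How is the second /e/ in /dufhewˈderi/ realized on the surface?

/e/ (between /d/ and /r/) fails the environment for rule 2, so it stays [e].

[e]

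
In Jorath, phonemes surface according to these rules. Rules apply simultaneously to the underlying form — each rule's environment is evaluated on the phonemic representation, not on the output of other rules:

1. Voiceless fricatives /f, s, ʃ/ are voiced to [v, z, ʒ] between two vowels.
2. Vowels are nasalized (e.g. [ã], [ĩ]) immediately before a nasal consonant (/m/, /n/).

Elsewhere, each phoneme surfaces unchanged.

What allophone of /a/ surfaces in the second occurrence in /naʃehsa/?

/a/ (word-final) fails the environment for rule 2, so it stays [a].

[a]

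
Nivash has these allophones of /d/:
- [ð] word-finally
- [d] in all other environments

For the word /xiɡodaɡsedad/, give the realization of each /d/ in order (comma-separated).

[d], [d], [ð]

Occurrence 1 (position 5): no conditioning environment matches → elsewhere allophone [d].
Occurrence 2 (position 10): no conditioning environment matches → elsewhere allophone [d].
Occurrence 3 (position 12): word-finally → [ð].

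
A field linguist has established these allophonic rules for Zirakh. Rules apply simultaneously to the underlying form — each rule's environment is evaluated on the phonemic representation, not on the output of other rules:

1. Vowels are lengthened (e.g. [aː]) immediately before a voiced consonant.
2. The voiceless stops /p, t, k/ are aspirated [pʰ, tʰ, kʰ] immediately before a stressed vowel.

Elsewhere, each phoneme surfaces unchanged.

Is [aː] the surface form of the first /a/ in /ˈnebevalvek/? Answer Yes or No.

/a/ (between /v/ and /l/) occurs before a voiced consonant → [aː] by rule 1.
The actual realization is [aː], which matches [aː].

Yes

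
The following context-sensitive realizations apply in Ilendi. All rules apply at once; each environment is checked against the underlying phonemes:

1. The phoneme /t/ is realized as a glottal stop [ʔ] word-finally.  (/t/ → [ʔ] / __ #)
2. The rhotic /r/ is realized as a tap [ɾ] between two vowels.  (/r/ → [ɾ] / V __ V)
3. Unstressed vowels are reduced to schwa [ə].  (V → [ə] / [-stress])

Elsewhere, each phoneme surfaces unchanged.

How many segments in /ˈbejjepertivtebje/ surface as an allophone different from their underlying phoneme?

5

Segments that undergo a rule: /e/ → [ə] (rule 3); /e/ → [ə] (rule 3); /i/ → [ə] (rule 3); /e/ → [ə] (rule 3); /e/ → [ə] (rule 3).
All other segments surface unchanged.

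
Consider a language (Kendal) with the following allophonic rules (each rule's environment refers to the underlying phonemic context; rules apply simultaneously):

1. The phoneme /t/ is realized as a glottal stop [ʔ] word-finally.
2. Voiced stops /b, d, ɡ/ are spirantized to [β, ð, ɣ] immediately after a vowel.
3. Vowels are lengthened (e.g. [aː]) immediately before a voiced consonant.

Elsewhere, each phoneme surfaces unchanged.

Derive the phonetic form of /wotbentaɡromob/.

/o/ (between /w/ and /t/) fails the environment for rule 3, so it stays [o].
/t/ (between /o/ and /b/) fails the environment for rule 1, so it stays [t].
/b/ — between /t/ and /e/; rule 2 does not apply here → [b].
Rule 3 applies to /e/ (between /b/ and /n/: before a voiced consonant) → [eː].
/t/ (between /n/ and /a/): rule 1 targets it, but not word-finally → unchanged [t].
/a/ meets the environment for rule 3 (before a voiced consonant) → [aː].
Rule 2 applies to /ɡ/ (between /a/ and /r/: immediately after a vowel) → [ɣ].
/o/ — between /r/ and /m/, before a voiced consonant — surfaces as [oː] (rule 3).
/o/ — between /m/ and /b/, before a voiced consonant — surfaces as [oː] (rule 3).
/b/ (word-final): immediately after a vowel, so rule 2 applies → [β].

[wotbeːntaːɣroːmoːβ]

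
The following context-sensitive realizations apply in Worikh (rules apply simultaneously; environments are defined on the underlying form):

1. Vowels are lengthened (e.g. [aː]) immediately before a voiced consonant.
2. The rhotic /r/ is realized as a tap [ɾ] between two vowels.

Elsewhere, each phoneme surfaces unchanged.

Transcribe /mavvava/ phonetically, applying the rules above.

/m/ (word-initial) is unaffected → [m].
/a/ (between /m/ and /v/) occurs before a voiced consonant → [aː] by rule 1.
/v/ (between /a/ and /v/): no rule targets it → [v].
/v/ (between /v/ and /a/): no rule targets it → [v].
/a/ meets the environment for rule 1 (before a voiced consonant) → [aː].
/v/ — not in any rule's target class → [v].
/a/ — word-final; rule 1 does not apply here → [a].

[maːvvaːva]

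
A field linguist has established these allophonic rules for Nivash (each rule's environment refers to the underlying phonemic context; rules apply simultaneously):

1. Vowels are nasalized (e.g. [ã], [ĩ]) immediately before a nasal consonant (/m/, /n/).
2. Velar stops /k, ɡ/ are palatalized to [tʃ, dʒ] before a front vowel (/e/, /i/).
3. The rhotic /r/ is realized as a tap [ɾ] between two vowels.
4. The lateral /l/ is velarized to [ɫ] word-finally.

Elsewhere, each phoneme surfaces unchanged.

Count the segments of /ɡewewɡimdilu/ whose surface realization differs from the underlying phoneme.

Segments that undergo a rule: /ɡ/ → [dʒ] (rule 2); /ɡ/ → [dʒ] (rule 2); /i/ → [ĩ] (rule 1).
All other segments surface unchanged.

3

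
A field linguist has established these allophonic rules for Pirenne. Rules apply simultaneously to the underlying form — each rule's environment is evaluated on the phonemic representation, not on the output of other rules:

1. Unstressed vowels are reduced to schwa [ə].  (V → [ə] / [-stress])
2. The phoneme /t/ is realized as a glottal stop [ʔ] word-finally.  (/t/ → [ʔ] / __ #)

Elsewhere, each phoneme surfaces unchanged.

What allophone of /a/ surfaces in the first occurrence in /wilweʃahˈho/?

/a/ meets the environment for rule 1 (in an unstressed syllable) → [ə].

[ə]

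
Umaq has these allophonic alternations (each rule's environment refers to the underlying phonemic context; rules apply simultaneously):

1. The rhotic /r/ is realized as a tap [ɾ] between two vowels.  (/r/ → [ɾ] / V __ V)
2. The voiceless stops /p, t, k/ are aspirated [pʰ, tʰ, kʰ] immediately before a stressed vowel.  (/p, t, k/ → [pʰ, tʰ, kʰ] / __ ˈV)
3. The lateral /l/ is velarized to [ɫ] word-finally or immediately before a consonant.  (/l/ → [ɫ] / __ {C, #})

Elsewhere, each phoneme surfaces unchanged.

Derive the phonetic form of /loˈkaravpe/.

[loˈkʰaɾavpe]

/l/ (word-initial): rule 3 targets it, but not word-finally or immediately before a consonant → unchanged [l].
/o/ — not in any rule's target class → [o].
/k/ (between /o/ and /a/) occurs immediately before a stressed vowel → [kʰ] by rule 2.
/a/ — not in any rule's target class → [a].
/r/ (between /a/ and /a/): between two vowels, so rule 1 applies → [ɾ].
/a/ (between /r/ and /v/): no rule targets it → [a].
/v/ (between /a/ and /p/): no rule targets it → [v].
/p/ — between /v/ and /e/; rule 2 does not apply here → [p].
/e/ — not in any rule's target class → [e].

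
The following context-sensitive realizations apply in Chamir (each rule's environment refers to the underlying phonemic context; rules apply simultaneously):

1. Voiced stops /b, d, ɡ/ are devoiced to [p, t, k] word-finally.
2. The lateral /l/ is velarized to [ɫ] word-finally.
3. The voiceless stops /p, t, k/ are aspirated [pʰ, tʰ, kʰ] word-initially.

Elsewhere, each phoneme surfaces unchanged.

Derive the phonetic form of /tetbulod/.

[tʰetbulot]

/t/ meets the environment for rule 3 (word-initially) → [tʰ].
/t/ (between /e/ and /b/) is in the target of rule 3 but the environment (word-initially) is not met → [t].
/b/ (between /t/ and /u/) is in the target of rule 1 but the environment (word-finally) is not met → [b].
/l/ (between /u/ and /o/) fails the environment for rule 2, so it stays [l].
Rule 1 applies to /d/ (word-final: word-finally) → [t].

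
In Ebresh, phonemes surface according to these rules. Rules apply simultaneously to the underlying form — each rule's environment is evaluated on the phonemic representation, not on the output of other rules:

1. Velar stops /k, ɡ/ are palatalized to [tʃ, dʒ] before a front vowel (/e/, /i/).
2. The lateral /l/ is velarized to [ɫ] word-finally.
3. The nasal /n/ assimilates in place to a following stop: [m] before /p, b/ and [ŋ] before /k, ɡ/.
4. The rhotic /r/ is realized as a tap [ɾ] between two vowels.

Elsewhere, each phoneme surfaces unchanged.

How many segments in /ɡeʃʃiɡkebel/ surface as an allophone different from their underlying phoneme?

Segments that undergo a rule: /ɡ/ → [dʒ] (rule 1); /k/ → [tʃ] (rule 1); /l/ → [ɫ] (rule 2).
All other segments surface unchanged.

3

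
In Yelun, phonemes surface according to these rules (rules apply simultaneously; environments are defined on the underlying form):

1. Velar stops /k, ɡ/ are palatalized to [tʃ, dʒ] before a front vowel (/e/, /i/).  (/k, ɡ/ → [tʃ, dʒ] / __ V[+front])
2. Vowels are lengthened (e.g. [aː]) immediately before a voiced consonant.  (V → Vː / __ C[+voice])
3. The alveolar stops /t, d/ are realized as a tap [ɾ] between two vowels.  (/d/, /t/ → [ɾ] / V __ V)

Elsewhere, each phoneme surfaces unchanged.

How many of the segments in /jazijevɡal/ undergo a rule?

Segments that undergo a rule: /a/ → [aː] (rule 2); /i/ → [iː] (rule 2); /e/ → [eː] (rule 2); /a/ → [aː] (rule 2).
All other segments surface unchanged.

4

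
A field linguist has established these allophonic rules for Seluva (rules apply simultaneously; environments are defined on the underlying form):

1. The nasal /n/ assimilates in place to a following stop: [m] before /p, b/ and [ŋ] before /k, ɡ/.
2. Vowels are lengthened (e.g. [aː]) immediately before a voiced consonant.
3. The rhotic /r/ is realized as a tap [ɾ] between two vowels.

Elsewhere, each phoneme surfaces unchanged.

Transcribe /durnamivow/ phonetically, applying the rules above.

Rule 2 applies to /u/ (between /d/ and /r/: before a voiced consonant) → [uː].
/r/ (between /u/ and /n/): rule 3 targets it, but not between two vowels → unchanged [r].
/n/ — between /r/ and /a/; rule 1 does not apply here → [n].
/a/ (between /n/ and /m/): before a voiced consonant, so rule 2 applies → [aː].
Rule 2 applies to /i/ (between /m/ and /v/: before a voiced consonant) → [iː].
/o/ meets the environment for rule 2 (before a voiced consonant) → [oː].

[duːrnaːmiːvoːw]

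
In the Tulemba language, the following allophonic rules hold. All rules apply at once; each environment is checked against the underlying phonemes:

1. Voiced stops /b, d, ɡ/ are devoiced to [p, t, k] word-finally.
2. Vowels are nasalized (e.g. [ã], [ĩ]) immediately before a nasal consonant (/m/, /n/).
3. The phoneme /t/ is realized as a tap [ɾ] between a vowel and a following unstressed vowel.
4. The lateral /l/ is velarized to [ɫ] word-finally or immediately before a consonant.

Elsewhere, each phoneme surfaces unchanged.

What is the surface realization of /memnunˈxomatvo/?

[mẽmnũnˈxõmatvo]

/m/ (word-initial): no rule targets it → [m].
/e/ meets the environment for rule 2 (before a nasal consonant) → [ẽ].
/m/ (between /e/ and /n/) is unaffected → [m].
/n/ stays [n].
/u/ — between /n/ and /n/, before a nasal consonant — surfaces as [ũ] (rule 2).
/n/ — not in any rule's target class → [n].
/x/ (between /n/ and /o/): no rule targets it → [x].
/o/ meets the environment for rule 2 (before a nasal consonant) → [õ].
/m/ — not in any rule's target class → [m].
/a/ (between /m/ and /t/) fails the environment for rule 2, so it stays [a].
/t/ — between /a/ and /v/; rule 3 does not apply here → [t].
/v/ — not in any rule's target class → [v].
/o/ (word-final) fails the environment for rule 2, so it stays [o].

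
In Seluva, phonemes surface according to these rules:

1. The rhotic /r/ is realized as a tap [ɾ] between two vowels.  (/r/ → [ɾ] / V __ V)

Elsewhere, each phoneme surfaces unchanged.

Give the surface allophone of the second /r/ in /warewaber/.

[r]

/r/ (word-final) is in the target of rule 1 but the environment (between two vowels) is not met → [r].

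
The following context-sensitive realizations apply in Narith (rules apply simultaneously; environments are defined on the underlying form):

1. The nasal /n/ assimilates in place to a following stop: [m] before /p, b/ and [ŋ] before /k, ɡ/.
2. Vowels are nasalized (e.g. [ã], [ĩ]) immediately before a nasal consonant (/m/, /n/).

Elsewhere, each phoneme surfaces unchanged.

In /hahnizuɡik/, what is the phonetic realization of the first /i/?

[i]

/i/ (between /n/ and /z/) fails the environment for rule 2, so it stays [i].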